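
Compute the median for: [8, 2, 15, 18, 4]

8

Step 1: Sort the data in ascending order: [2, 4, 8, 15, 18]
Step 2: The number of values is n = 5.
Step 3: Since n is odd, the median is the middle value at position 3: 8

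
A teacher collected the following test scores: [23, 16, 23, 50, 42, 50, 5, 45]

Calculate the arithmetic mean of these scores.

31.75

Step 1: Sum all values: 23 + 16 + 23 + 50 + 42 + 50 + 5 + 45 = 254
Step 2: Count the number of values: n = 8
Step 3: Mean = sum / n = 254 / 8 = 31.75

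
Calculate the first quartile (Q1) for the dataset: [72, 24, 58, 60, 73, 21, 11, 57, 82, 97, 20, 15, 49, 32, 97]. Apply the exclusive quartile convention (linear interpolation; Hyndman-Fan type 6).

21

Step 1: Sort the data: [11, 15, 20, 21, 24, 32, 49, 57, 58, 60, 72, 73, 82, 97, 97]
Step 2: n = 15
Step 3: Using the exclusive quartile method:
  Q1 = 21
  Q2 (median) = 57
  Q3 = 73
  IQR = Q3 - Q1 = 73 - 21 = 52
Step 4: Q1 = 21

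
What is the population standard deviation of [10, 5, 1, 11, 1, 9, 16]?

5.123

Step 1: Compute the mean: 7.5714
Step 2: Sum of squared deviations from the mean: 183.7143
Step 3: Population variance = 183.7143 / 7 = 26.2449
Step 4: Standard deviation = sqrt(26.2449) = 5.123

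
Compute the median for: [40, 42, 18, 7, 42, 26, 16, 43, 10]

26

Step 1: Sort the data in ascending order: [7, 10, 16, 18, 26, 40, 42, 42, 43]
Step 2: The number of values is n = 9.
Step 3: Since n is odd, the median is the middle value at position 5: 26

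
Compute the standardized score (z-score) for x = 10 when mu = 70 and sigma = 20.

-3

Step 1: Recall the z-score formula: z = (x - mu) / sigma
Step 2: Substitute values: z = (10 - 70) / 20
Step 3: z = -60 / 20 = -3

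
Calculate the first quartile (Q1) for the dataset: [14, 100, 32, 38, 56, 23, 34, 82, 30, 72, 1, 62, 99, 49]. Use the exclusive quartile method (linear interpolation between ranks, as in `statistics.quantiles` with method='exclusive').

28.25

Step 1: Sort the data: [1, 14, 23, 30, 32, 34, 38, 49, 56, 62, 72, 82, 99, 100]
Step 2: n = 14
Step 3: Using the exclusive quartile method:
  Q1 = 28.25
  Q2 (median) = 43.5
  Q3 = 74.5
  IQR = Q3 - Q1 = 74.5 - 28.25 = 46.25
Step 4: Q1 = 28.25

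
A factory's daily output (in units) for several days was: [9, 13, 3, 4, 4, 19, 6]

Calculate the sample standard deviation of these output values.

5.8797

Step 1: Compute the mean: 8.2857
Step 2: Sum of squared deviations from the mean: 207.4286
Step 3: Sample variance = 207.4286 / 6 = 34.5714
Step 4: Standard deviation = sqrt(34.5714) = 5.8797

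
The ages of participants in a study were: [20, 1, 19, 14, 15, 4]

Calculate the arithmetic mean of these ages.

12.1667

Step 1: Sum all values: 20 + 1 + 19 + 14 + 15 + 4 = 73
Step 2: Count the number of values: n = 6
Step 3: Mean = sum / n = 73 / 6 = 12.1667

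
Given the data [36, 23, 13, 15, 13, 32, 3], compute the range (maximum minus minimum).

33

Step 1: Identify the maximum value: max = 36
Step 2: Identify the minimum value: min = 3
Step 3: Range = max - min = 36 - 3 = 33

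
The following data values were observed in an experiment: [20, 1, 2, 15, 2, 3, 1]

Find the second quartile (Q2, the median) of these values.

2

Step 1: Sort the data: [1, 1, 2, 2, 3, 15, 20]
Step 2: n = 7
Step 3: Q2 is the median. Since n is odd, it is the middle value at position 4: 2
Step 4: Q2 = 2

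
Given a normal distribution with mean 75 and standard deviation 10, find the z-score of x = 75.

0

Step 1: Recall the z-score formula: z = (x - mu) / sigma
Step 2: Substitute values: z = (75 - 75) / 10
Step 3: z = 0 / 10 = 0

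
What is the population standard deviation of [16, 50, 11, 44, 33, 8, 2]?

17.4344

Step 1: Compute the mean: 23.4286
Step 2: Sum of squared deviations from the mean: 2127.7143
Step 3: Population variance = 2127.7143 / 7 = 303.9592
Step 4: Standard deviation = sqrt(303.9592) = 17.4344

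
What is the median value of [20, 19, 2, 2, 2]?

2

Step 1: Sort the data in ascending order: [2, 2, 2, 19, 20]
Step 2: The number of values is n = 5.
Step 3: Since n is odd, the median is the middle value at position 3: 2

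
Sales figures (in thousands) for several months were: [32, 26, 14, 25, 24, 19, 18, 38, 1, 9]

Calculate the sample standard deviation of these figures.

10.875

Step 1: Compute the mean: 20.6
Step 2: Sum of squared deviations from the mean: 1064.4
Step 3: Sample variance = 1064.4 / 9 = 118.2667
Step 4: Standard deviation = sqrt(118.2667) = 10.875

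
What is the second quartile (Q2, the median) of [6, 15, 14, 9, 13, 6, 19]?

13

Step 1: Sort the data: [6, 6, 9, 13, 14, 15, 19]
Step 2: n = 7
Step 3: Q2 is the median. Since n is odd, it is the middle value at position 4: 13
Step 4: Q2 = 13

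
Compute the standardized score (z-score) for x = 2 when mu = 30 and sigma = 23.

-1.2174

Step 1: Recall the z-score formula: z = (x - mu) / sigma
Step 2: Substitute values: z = (2 - 30) / 23
Step 3: z = -28 / 23 = -1.2174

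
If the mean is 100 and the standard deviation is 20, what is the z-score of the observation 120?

1

Step 1: Recall the z-score formula: z = (x - mu) / sigma
Step 2: Substitute values: z = (120 - 100) / 20
Step 3: z = 20 / 20 = 1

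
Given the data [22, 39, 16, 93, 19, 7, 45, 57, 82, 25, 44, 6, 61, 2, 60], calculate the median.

39

Step 1: Sort the data in ascending order: [2, 6, 7, 16, 19, 22, 25, 39, 44, 45, 57, 60, 61, 82, 93]
Step 2: The number of values is n = 15.
Step 3: Since n is odd, the median is the middle value at position 8: 39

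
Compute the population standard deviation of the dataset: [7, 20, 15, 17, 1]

6.9857

Step 1: Compute the mean: 12
Step 2: Sum of squared deviations from the mean: 244
Step 3: Population variance = 244 / 5 = 48.8
Step 4: Standard deviation = sqrt(48.8) = 6.9857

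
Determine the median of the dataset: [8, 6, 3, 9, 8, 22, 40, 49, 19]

9

Step 1: Sort the data in ascending order: [3, 6, 8, 8, 9, 19, 22, 40, 49]
Step 2: The number of values is n = 9.
Step 3: Since n is odd, the median is the middle value at position 5: 9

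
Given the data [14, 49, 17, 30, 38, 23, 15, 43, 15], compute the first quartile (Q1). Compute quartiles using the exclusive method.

15

Step 1: Sort the data: [14, 15, 15, 17, 23, 30, 38, 43, 49]
Step 2: n = 9
Step 3: Using the exclusive quartile method:
  Q1 = 15
  Q2 (median) = 23
  Q3 = 40.5
  IQR = Q3 - Q1 = 40.5 - 15 = 25.5
Step 4: Q1 = 15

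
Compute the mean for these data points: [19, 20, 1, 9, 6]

11

Step 1: Sum all values: 19 + 20 + 1 + 9 + 6 = 55
Step 2: Count the number of values: n = 5
Step 3: Mean = sum / n = 55 / 5 = 11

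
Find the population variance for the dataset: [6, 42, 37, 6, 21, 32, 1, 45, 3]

285.1358

Step 1: Compute the mean: (6 + 42 + 37 + 6 + 21 + 32 + 1 + 45 + 3) / 9 = 21.4444
Step 2: Compute squared deviations from the mean:
  (6 - 21.4444)^2 = 238.5309
  (42 - 21.4444)^2 = 422.5309
  (37 - 21.4444)^2 = 241.9753
  (6 - 21.4444)^2 = 238.5309
  (21 - 21.4444)^2 = 0.1975
  (32 - 21.4444)^2 = 111.4198
  (1 - 21.4444)^2 = 417.9753
  (45 - 21.4444)^2 = 554.8642
  (3 - 21.4444)^2 = 340.1975
Step 3: Sum of squared deviations = 2566.2222
Step 4: Population variance = 2566.2222 / 9 = 285.1358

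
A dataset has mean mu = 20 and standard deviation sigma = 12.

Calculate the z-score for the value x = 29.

0.75

Step 1: Recall the z-score formula: z = (x - mu) / sigma
Step 2: Substitute values: z = (29 - 20) / 12
Step 3: z = 9 / 12 = 0.75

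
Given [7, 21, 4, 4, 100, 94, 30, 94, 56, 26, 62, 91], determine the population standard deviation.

36.6526

Step 1: Compute the mean: 49.0833
Step 2: Sum of squared deviations from the mean: 16120.9167
Step 3: Population variance = 16120.9167 / 12 = 1343.4097
Step 4: Standard deviation = sqrt(1343.4097) = 36.6526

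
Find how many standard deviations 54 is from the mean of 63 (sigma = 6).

-1.5

Step 1: Recall the z-score formula: z = (x - mu) / sigma
Step 2: Substitute values: z = (54 - 63) / 6
Step 3: z = -9 / 6 = -1.5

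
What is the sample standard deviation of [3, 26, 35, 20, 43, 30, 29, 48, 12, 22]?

13.5384

Step 1: Compute the mean: 26.8
Step 2: Sum of squared deviations from the mean: 1649.6
Step 3: Sample variance = 1649.6 / 9 = 183.2889
Step 4: Standard deviation = sqrt(183.2889) = 13.5384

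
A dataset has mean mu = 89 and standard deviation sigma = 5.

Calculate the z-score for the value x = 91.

0.4

Step 1: Recall the z-score formula: z = (x - mu) / sigma
Step 2: Substitute values: z = (91 - 89) / 5
Step 3: z = 2 / 5 = 0.4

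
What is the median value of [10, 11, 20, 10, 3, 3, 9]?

10

Step 1: Sort the data in ascending order: [3, 3, 9, 10, 10, 11, 20]
Step 2: The number of values is n = 7.
Step 3: Since n is odd, the median is the middle value at position 4: 10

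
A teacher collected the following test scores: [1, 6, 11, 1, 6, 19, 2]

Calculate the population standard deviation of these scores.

6.0676

Step 1: Compute the mean: 6.5714
Step 2: Sum of squared deviations from the mean: 257.7143
Step 3: Population variance = 257.7143 / 7 = 36.8163
Step 4: Standard deviation = sqrt(36.8163) = 6.0676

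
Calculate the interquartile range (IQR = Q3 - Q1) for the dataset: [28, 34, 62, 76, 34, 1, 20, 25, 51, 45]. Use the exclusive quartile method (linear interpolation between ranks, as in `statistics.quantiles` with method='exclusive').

30

Step 1: Sort the data: [1, 20, 25, 28, 34, 34, 45, 51, 62, 76]
Step 2: n = 10
Step 3: Using the exclusive quartile method:
  Q1 = 23.75
  Q2 (median) = 34
  Q3 = 53.75
  IQR = Q3 - Q1 = 53.75 - 23.75 = 30
Step 4: IQR = 30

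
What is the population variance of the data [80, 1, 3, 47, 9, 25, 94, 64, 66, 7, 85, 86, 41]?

1117.5621

Step 1: Compute the mean: (80 + 1 + 3 + 47 + 9 + 25 + 94 + 64 + 66 + 7 + 85 + 86 + 41) / 13 = 46.7692
Step 2: Compute squared deviations from the mean:
  (80 - 46.7692)^2 = 1104.284
  (1 - 46.7692)^2 = 2094.8225
  (3 - 46.7692)^2 = 1915.7456
  (47 - 46.7692)^2 = 0.0533
  (9 - 46.7692)^2 = 1426.5148
  (25 - 46.7692)^2 = 473.8994
  (94 - 46.7692)^2 = 2230.7456
  (64 - 46.7692)^2 = 296.8994
  (66 - 46.7692)^2 = 369.8225
  (7 - 46.7692)^2 = 1581.5917
  (85 - 46.7692)^2 = 1461.5917
  (86 - 46.7692)^2 = 1539.0533
  (41 - 46.7692)^2 = 33.284
Step 3: Sum of squared deviations = 14528.3077
Step 4: Population variance = 14528.3077 / 13 = 1117.5621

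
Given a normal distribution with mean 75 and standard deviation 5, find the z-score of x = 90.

3

Step 1: Recall the z-score formula: z = (x - mu) / sigma
Step 2: Substitute values: z = (90 - 75) / 5
Step 3: z = 15 / 5 = 3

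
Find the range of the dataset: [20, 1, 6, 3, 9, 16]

19

Step 1: Identify the maximum value: max = 20
Step 2: Identify the minimum value: min = 1
Step 3: Range = max - min = 20 - 1 = 19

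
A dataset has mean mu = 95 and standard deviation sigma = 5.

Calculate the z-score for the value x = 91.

-0.8

Step 1: Recall the z-score formula: z = (x - mu) / sigma
Step 2: Substitute values: z = (91 - 95) / 5
Step 3: z = -4 / 5 = -0.8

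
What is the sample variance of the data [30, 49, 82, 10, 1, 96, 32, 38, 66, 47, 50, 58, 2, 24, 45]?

741.7143

Step 1: Compute the mean: (30 + 49 + 82 + 10 + 1 + 96 + 32 + 38 + 66 + 47 + 50 + 58 + 2 + 24 + 45) / 15 = 42
Step 2: Compute squared deviations from the mean:
  (30 - 42)^2 = 144
  (49 - 42)^2 = 49
  (82 - 42)^2 = 1600
  (10 - 42)^2 = 1024
  (1 - 42)^2 = 1681
  (96 - 42)^2 = 2916
  (32 - 42)^2 = 100
  (38 - 42)^2 = 16
  (66 - 42)^2 = 576
  (47 - 42)^2 = 25
  (50 - 42)^2 = 64
  (58 - 42)^2 = 256
  (2 - 42)^2 = 1600
  (24 - 42)^2 = 324
  (45 - 42)^2 = 9
Step 3: Sum of squared deviations = 10384
Step 4: Sample variance = 10384 / 14 = 741.7143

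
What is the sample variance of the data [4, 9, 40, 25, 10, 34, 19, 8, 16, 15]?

138.2222

Step 1: Compute the mean: (4 + 9 + 40 + 25 + 10 + 34 + 19 + 8 + 16 + 15) / 10 = 18
Step 2: Compute squared deviations from the mean:
  (4 - 18)^2 = 196
  (9 - 18)^2 = 81
  (40 - 18)^2 = 484
  (25 - 18)^2 = 49
  (10 - 18)^2 = 64
  (34 - 18)^2 = 256
  (19 - 18)^2 = 1
  (8 - 18)^2 = 100
  (16 - 18)^2 = 4
  (15 - 18)^2 = 9
Step 3: Sum of squared deviations = 1244
Step 4: Sample variance = 1244 / 9 = 138.2222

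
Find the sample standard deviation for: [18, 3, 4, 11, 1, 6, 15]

6.4734

Step 1: Compute the mean: 8.2857
Step 2: Sum of squared deviations from the mean: 251.4286
Step 3: Sample variance = 251.4286 / 6 = 41.9048
Step 4: Standard deviation = sqrt(41.9048) = 6.4734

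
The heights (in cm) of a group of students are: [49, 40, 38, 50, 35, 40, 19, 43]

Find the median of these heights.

40

Step 1: Sort the data in ascending order: [19, 35, 38, 40, 40, 43, 49, 50]
Step 2: The number of values is n = 8.
Step 3: Since n is even, the median is the average of positions 4 and 5:
  Median = (40 + 40) / 2 = 40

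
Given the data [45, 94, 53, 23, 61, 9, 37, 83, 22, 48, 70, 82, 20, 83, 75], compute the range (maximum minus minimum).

85

Step 1: Identify the maximum value: max = 94
Step 2: Identify the minimum value: min = 9
Step 3: Range = max - min = 94 - 9 = 85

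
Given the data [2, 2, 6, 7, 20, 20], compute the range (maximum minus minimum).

18

Step 1: Identify the maximum value: max = 20
Step 2: Identify the minimum value: min = 2
Step 3: Range = max - min = 20 - 2 = 18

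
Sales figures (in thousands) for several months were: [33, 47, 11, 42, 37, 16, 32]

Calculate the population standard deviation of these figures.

12.2057

Step 1: Compute the mean: 31.1429
Step 2: Sum of squared deviations from the mean: 1042.8571
Step 3: Population variance = 1042.8571 / 7 = 148.9796
Step 4: Standard deviation = sqrt(148.9796) = 12.2057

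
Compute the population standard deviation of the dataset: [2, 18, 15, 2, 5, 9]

6.1847

Step 1: Compute the mean: 8.5
Step 2: Sum of squared deviations from the mean: 229.5
Step 3: Population variance = 229.5 / 6 = 38.25
Step 4: Standard deviation = sqrt(38.25) = 6.1847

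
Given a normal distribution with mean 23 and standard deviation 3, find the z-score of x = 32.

3

Step 1: Recall the z-score formula: z = (x - mu) / sigma
Step 2: Substitute values: z = (32 - 23) / 3
Step 3: z = 9 / 3 = 3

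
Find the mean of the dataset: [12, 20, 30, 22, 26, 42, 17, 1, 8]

19.7778

Step 1: Sum all values: 12 + 20 + 30 + 22 + 26 + 42 + 17 + 1 + 8 = 178
Step 2: Count the number of values: n = 9
Step 3: Mean = sum / n = 178 / 9 = 19.7778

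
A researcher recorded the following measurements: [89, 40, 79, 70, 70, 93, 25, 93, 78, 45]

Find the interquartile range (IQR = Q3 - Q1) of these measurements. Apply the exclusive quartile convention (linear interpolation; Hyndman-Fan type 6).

46.25

Step 1: Sort the data: [25, 40, 45, 70, 70, 78, 79, 89, 93, 93]
Step 2: n = 10
Step 3: Using the exclusive quartile method:
  Q1 = 43.75
  Q2 (median) = 74
  Q3 = 90
  IQR = Q3 - Q1 = 90 - 43.75 = 46.25
Step 4: IQR = 46.25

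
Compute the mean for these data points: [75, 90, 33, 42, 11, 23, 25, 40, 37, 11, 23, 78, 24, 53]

40.3571

Step 1: Sum all values: 75 + 90 + 33 + 42 + 11 + 23 + 25 + 40 + 37 + 11 + 23 + 78 + 24 + 53 = 565
Step 2: Count the number of values: n = 14
Step 3: Mean = sum / n = 565 / 14 = 40.3571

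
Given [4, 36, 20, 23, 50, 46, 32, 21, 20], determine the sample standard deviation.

14.4309

Step 1: Compute the mean: 28
Step 2: Sum of squared deviations from the mean: 1666
Step 3: Sample variance = 1666 / 8 = 208.25
Step 4: Standard deviation = sqrt(208.25) = 14.4309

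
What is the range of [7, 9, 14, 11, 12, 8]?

7

Step 1: Identify the maximum value: max = 14
Step 2: Identify the minimum value: min = 7
Step 3: Range = max - min = 14 - 7 = 7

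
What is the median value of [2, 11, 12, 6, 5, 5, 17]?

6

Step 1: Sort the data in ascending order: [2, 5, 5, 6, 11, 12, 17]
Step 2: The number of values is n = 7.
Step 3: Since n is odd, the median is the middle value at position 4: 6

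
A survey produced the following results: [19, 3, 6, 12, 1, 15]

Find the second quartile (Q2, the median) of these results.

9

Step 1: Sort the data: [1, 3, 6, 12, 15, 19]
Step 2: n = 6
Step 3: Q2 is the median. Since n is even, it is the average of the values at positions 3 and 4:
  Q2 = (6 + 12) / 2 = 9
Step 4: Q2 = 9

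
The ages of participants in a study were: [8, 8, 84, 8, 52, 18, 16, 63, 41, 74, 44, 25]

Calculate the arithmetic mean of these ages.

36.75

Step 1: Sum all values: 8 + 8 + 84 + 8 + 52 + 18 + 16 + 63 + 41 + 74 + 44 + 25 = 441
Step 2: Count the number of values: n = 12
Step 3: Mean = sum / n = 441 / 12 = 36.75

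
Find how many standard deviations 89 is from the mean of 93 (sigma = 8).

-0.5

Step 1: Recall the z-score formula: z = (x - mu) / sigma
Step 2: Substitute values: z = (89 - 93) / 8
Step 3: z = -4 / 8 = -0.5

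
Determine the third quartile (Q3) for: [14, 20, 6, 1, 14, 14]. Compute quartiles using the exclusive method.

15.5

Step 1: Sort the data: [1, 6, 14, 14, 14, 20]
Step 2: n = 6
Step 3: Using the exclusive quartile method:
  Q1 = 4.75
  Q2 (median) = 14
  Q3 = 15.5
  IQR = Q3 - Q1 = 15.5 - 4.75 = 10.75
Step 4: Q3 = 15.5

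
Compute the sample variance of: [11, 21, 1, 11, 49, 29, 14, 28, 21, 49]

252.4889

Step 1: Compute the mean: (11 + 21 + 1 + 11 + 49 + 29 + 14 + 28 + 21 + 49) / 10 = 23.4
Step 2: Compute squared deviations from the mean:
  (11 - 23.4)^2 = 153.76
  (21 - 23.4)^2 = 5.76
  (1 - 23.4)^2 = 501.76
  (11 - 23.4)^2 = 153.76
  (49 - 23.4)^2 = 655.36
  (29 - 23.4)^2 = 31.36
  (14 - 23.4)^2 = 88.36
  (28 - 23.4)^2 = 21.16
  (21 - 23.4)^2 = 5.76
  (49 - 23.4)^2 = 655.36
Step 3: Sum of squared deviations = 2272.4
Step 4: Sample variance = 2272.4 / 9 = 252.4889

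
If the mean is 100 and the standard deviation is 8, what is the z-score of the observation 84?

-2

Step 1: Recall the z-score formula: z = (x - mu) / sigma
Step 2: Substitute values: z = (84 - 100) / 8
Step 3: z = -16 / 8 = -2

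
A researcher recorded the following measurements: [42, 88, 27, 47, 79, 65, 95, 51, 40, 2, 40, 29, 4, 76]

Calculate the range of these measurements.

93

Step 1: Identify the maximum value: max = 95
Step 2: Identify the minimum value: min = 2
Step 3: Range = max - min = 95 - 2 = 93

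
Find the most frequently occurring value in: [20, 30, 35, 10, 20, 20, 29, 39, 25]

20

Step 1: Count the frequency of each value:
  10: appears 1 time(s)
  20: appears 3 time(s)
  25: appears 1 time(s)
  29: appears 1 time(s)
  30: appears 1 time(s)
  35: appears 1 time(s)
  39: appears 1 time(s)
Step 2: The value 20 appears most frequently (3 times).
Step 3: Mode = 20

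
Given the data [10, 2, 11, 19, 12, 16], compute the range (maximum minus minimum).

17

Step 1: Identify the maximum value: max = 19
Step 2: Identify the minimum value: min = 2
Step 3: Range = max - min = 19 - 2 = 17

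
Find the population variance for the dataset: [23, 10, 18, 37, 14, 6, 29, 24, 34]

100.2222

Step 1: Compute the mean: (23 + 10 + 18 + 37 + 14 + 6 + 29 + 24 + 34) / 9 = 21.6667
Step 2: Compute squared deviations from the mean:
  (23 - 21.6667)^2 = 1.7778
  (10 - 21.6667)^2 = 136.1111
  (18 - 21.6667)^2 = 13.4444
  (37 - 21.6667)^2 = 235.1111
  (14 - 21.6667)^2 = 58.7778
  (6 - 21.6667)^2 = 245.4444
  (29 - 21.6667)^2 = 53.7778
  (24 - 21.6667)^2 = 5.4444
  (34 - 21.6667)^2 = 152.1111
Step 3: Sum of squared deviations = 902
Step 4: Population variance = 902 / 9 = 100.2222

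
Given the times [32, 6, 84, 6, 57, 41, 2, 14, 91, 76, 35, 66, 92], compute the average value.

46.3077

Step 1: Sum all values: 32 + 6 + 84 + 6 + 57 + 41 + 2 + 14 + 91 + 76 + 35 + 66 + 92 = 602
Step 2: Count the number of values: n = 13
Step 3: Mean = sum / n = 602 / 13 = 46.3077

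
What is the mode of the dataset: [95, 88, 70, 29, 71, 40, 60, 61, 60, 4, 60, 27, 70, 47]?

60

Step 1: Count the frequency of each value:
  4: appears 1 time(s)
  27: appears 1 time(s)
  29: appears 1 time(s)
  40: appears 1 time(s)
  47: appears 1 time(s)
  60: appears 3 time(s)
  61: appears 1 time(s)
  70: appears 2 time(s)
  71: appears 1 time(s)
  88: appears 1 time(s)
  95: appears 1 time(s)
Step 2: The value 60 appears most frequently (3 times).
Step 3: Mode = 60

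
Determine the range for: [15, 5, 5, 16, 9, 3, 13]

13

Step 1: Identify the maximum value: max = 16
Step 2: Identify the minimum value: min = 3
Step 3: Range = max - min = 16 - 3 = 13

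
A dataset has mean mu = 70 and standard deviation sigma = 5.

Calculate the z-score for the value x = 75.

1

Step 1: Recall the z-score formula: z = (x - mu) / sigma
Step 2: Substitute values: z = (75 - 70) / 5
Step 3: z = 5 / 5 = 1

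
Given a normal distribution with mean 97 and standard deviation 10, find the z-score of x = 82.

-1.5

Step 1: Recall the z-score formula: z = (x - mu) / sigma
Step 2: Substitute values: z = (82 - 97) / 10
Step 3: z = -15 / 10 = -1.5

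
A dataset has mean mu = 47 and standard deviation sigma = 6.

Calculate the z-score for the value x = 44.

-0.5

Step 1: Recall the z-score formula: z = (x - mu) / sigma
Step 2: Substitute values: z = (44 - 47) / 6
Step 3: z = -3 / 6 = -0.5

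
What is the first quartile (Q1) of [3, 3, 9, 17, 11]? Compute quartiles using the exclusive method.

3

Step 1: Sort the data: [3, 3, 9, 11, 17]
Step 2: n = 5
Step 3: Using the exclusive quartile method:
  Q1 = 3
  Q2 (median) = 9
  Q3 = 14
  IQR = Q3 - Q1 = 14 - 3 = 11
Step 4: Q1 = 3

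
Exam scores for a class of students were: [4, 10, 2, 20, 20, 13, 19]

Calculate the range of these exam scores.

18

Step 1: Identify the maximum value: max = 20
Step 2: Identify the minimum value: min = 2
Step 3: Range = max - min = 20 - 2 = 18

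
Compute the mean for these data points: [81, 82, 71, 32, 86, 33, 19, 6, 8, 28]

44.6

Step 1: Sum all values: 81 + 82 + 71 + 32 + 86 + 33 + 19 + 6 + 8 + 28 = 446
Step 2: Count the number of values: n = 10
Step 3: Mean = sum / n = 446 / 10 = 44.6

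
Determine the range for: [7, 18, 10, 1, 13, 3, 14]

17

Step 1: Identify the maximum value: max = 18
Step 2: Identify the minimum value: min = 1
Step 3: Range = max - min = 18 - 1 = 17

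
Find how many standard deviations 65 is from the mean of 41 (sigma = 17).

1.4118

Step 1: Recall the z-score formula: z = (x - mu) / sigma
Step 2: Substitute values: z = (65 - 41) / 17
Step 3: z = 24 / 17 = 1.4118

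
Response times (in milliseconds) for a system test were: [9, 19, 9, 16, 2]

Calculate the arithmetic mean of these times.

11

Step 1: Sum all values: 9 + 19 + 9 + 16 + 2 = 55
Step 2: Count the number of values: n = 5
Step 3: Mean = sum / n = 55 / 5 = 11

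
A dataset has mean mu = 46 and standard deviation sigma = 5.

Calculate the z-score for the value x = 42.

-0.8

Step 1: Recall the z-score formula: z = (x - mu) / sigma
Step 2: Substitute values: z = (42 - 46) / 5
Step 3: z = -4 / 5 = -0.8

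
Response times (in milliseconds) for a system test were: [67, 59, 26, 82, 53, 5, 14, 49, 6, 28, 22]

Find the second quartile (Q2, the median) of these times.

28

Step 1: Sort the data: [5, 6, 14, 22, 26, 28, 49, 53, 59, 67, 82]
Step 2: n = 11
Step 3: Q2 is the median. Since n is odd, it is the middle value at position 6: 28
Step 4: Q2 = 28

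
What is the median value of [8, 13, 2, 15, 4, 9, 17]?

9

Step 1: Sort the data in ascending order: [2, 4, 8, 9, 13, 15, 17]
Step 2: The number of values is n = 7.
Step 3: Since n is odd, the median is the middle value at position 4: 9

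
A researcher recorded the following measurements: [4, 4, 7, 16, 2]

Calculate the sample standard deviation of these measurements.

5.5498

Step 1: Compute the mean: 6.6
Step 2: Sum of squared deviations from the mean: 123.2
Step 3: Sample variance = 123.2 / 4 = 30.8
Step 4: Standard deviation = sqrt(30.8) = 5.5498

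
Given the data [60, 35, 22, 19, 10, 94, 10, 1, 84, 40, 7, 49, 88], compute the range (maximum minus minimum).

93

Step 1: Identify the maximum value: max = 94
Step 2: Identify the minimum value: min = 1
Step 3: Range = max - min = 94 - 1 = 93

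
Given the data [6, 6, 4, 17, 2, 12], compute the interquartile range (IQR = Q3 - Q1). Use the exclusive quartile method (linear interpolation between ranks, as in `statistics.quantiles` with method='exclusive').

9.75

Step 1: Sort the data: [2, 4, 6, 6, 12, 17]
Step 2: n = 6
Step 3: Using the exclusive quartile method:
  Q1 = 3.5
  Q2 (median) = 6
  Q3 = 13.25
  IQR = Q3 - Q1 = 13.25 - 3.5 = 9.75
Step 4: IQR = 9.75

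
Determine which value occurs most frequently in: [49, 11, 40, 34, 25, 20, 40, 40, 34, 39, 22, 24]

40

Step 1: Count the frequency of each value:
  11: appears 1 time(s)
  20: appears 1 time(s)
  22: appears 1 time(s)
  24: appears 1 time(s)
  25: appears 1 time(s)
  34: appears 2 time(s)
  39: appears 1 time(s)
  40: appears 3 time(s)
  49: appears 1 time(s)
Step 2: The value 40 appears most frequently (3 times).
Step 3: Mode = 40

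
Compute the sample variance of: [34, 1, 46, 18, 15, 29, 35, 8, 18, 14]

191.0667

Step 1: Compute the mean: (34 + 1 + 46 + 18 + 15 + 29 + 35 + 8 + 18 + 14) / 10 = 21.8
Step 2: Compute squared deviations from the mean:
  (34 - 21.8)^2 = 148.84
  (1 - 21.8)^2 = 432.64
  (46 - 21.8)^2 = 585.64
  (18 - 21.8)^2 = 14.44
  (15 - 21.8)^2 = 46.24
  (29 - 21.8)^2 = 51.84
  (35 - 21.8)^2 = 174.24
  (8 - 21.8)^2 = 190.44
  (18 - 21.8)^2 = 14.44
  (14 - 21.8)^2 = 60.84
Step 3: Sum of squared deviations = 1719.6
Step 4: Sample variance = 1719.6 / 9 = 191.0667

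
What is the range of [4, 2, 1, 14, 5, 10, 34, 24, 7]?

33

Step 1: Identify the maximum value: max = 34
Step 2: Identify the minimum value: min = 1
Step 3: Range = max - min = 34 - 1 = 33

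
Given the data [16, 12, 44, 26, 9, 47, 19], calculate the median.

19

Step 1: Sort the data in ascending order: [9, 12, 16, 19, 26, 44, 47]
Step 2: The number of values is n = 7.
Step 3: Since n is odd, the median is the middle value at position 4: 19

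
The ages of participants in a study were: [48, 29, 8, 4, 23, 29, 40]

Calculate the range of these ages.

44

Step 1: Identify the maximum value: max = 48
Step 2: Identify the minimum value: min = 4
Step 3: Range = max - min = 48 - 4 = 44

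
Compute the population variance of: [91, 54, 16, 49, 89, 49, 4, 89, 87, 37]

912.85

Step 1: Compute the mean: (91 + 54 + 16 + 49 + 89 + 49 + 4 + 89 + 87 + 37) / 10 = 56.5
Step 2: Compute squared deviations from the mean:
  (91 - 56.5)^2 = 1190.25
  (54 - 56.5)^2 = 6.25
  (16 - 56.5)^2 = 1640.25
  (49 - 56.5)^2 = 56.25
  (89 - 56.5)^2 = 1056.25
  (49 - 56.5)^2 = 56.25
  (4 - 56.5)^2 = 2756.25
  (89 - 56.5)^2 = 1056.25
  (87 - 56.5)^2 = 930.25
  (37 - 56.5)^2 = 380.25
Step 3: Sum of squared deviations = 9128.5
Step 4: Population variance = 9128.5 / 10 = 912.85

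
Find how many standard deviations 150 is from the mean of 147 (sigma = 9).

0.3333

Step 1: Recall the z-score formula: z = (x - mu) / sigma
Step 2: Substitute values: z = (150 - 147) / 9
Step 3: z = 3 / 9 = 0.3333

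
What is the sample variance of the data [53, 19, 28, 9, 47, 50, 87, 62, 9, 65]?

673.2111

Step 1: Compute the mean: (53 + 19 + 28 + 9 + 47 + 50 + 87 + 62 + 9 + 65) / 10 = 42.9
Step 2: Compute squared deviations from the mean:
  (53 - 42.9)^2 = 102.01
  (19 - 42.9)^2 = 571.21
  (28 - 42.9)^2 = 222.01
  (9 - 42.9)^2 = 1149.21
  (47 - 42.9)^2 = 16.81
  (50 - 42.9)^2 = 50.41
  (87 - 42.9)^2 = 1944.81
  (62 - 42.9)^2 = 364.81
  (9 - 42.9)^2 = 1149.21
  (65 - 42.9)^2 = 488.41
Step 3: Sum of squared deviations = 6058.9
Step 4: Sample variance = 6058.9 / 9 = 673.2111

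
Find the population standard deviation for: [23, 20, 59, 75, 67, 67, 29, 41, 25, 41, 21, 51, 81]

21.0342

Step 1: Compute the mean: 46.1538
Step 2: Sum of squared deviations from the mean: 5751.6923
Step 3: Population variance = 5751.6923 / 13 = 442.4379
Step 4: Standard deviation = sqrt(442.4379) = 21.0342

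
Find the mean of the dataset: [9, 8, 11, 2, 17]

9.4

Step 1: Sum all values: 9 + 8 + 11 + 2 + 17 = 47
Step 2: Count the number of values: n = 5
Step 3: Mean = sum / n = 47 / 5 = 9.4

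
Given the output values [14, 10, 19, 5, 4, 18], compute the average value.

11.6667

Step 1: Sum all values: 14 + 10 + 19 + 5 + 4 + 18 = 70
Step 2: Count the number of values: n = 6
Step 3: Mean = sum / n = 70 / 6 = 11.6667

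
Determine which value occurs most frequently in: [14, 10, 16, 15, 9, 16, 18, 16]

16

Step 1: Count the frequency of each value:
  9: appears 1 time(s)
  10: appears 1 time(s)
  14: appears 1 time(s)
  15: appears 1 time(s)
  16: appears 3 time(s)
  18: appears 1 time(s)
Step 2: The value 16 appears most frequently (3 times).
Step 3: Mode = 16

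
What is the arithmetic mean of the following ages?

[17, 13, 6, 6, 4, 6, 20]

10.2857

Step 1: Sum all values: 17 + 13 + 6 + 6 + 4 + 6 + 20 = 72
Step 2: Count the number of values: n = 7
Step 3: Mean = sum / n = 72 / 7 = 10.2857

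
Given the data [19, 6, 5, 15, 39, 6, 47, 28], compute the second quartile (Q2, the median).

17

Step 1: Sort the data: [5, 6, 6, 15, 19, 28, 39, 47]
Step 2: n = 8
Step 3: Q2 is the median. Since n is even, it is the average of the values at positions 4 and 5:
  Q2 = (15 + 19) / 2 = 17
Step 4: Q2 = 17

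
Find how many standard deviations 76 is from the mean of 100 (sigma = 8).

-3

Step 1: Recall the z-score formula: z = (x - mu) / sigma
Step 2: Substitute values: z = (76 - 100) / 8
Step 3: z = -24 / 8 = -3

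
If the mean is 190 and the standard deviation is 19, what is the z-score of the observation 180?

-0.5263

Step 1: Recall the z-score formula: z = (x - mu) / sigma
Step 2: Substitute values: z = (180 - 190) / 19
Step 3: z = -10 / 19 = -0.5263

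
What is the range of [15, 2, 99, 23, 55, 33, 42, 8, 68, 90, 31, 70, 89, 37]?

97

Step 1: Identify the maximum value: max = 99
Step 2: Identify the minimum value: min = 2
Step 3: Range = max - min = 99 - 2 = 97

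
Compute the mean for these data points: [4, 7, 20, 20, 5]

11.2

Step 1: Sum all values: 4 + 7 + 20 + 20 + 5 = 56
Step 2: Count the number of values: n = 5
Step 3: Mean = sum / n = 56 / 5 = 11.2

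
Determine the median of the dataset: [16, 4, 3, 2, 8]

4

Step 1: Sort the data in ascending order: [2, 3, 4, 8, 16]
Step 2: The number of values is n = 5.
Step 3: Since n is odd, the median is the middle value at position 3: 4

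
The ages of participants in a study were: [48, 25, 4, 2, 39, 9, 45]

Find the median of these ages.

25

Step 1: Sort the data in ascending order: [2, 4, 9, 25, 39, 45, 48]
Step 2: The number of values is n = 7.
Step 3: Since n is odd, the median is the middle value at position 4: 25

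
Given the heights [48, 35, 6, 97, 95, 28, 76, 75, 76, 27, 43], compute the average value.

55.0909

Step 1: Sum all values: 48 + 35 + 6 + 97 + 95 + 28 + 76 + 75 + 76 + 27 + 43 = 606
Step 2: Count the number of values: n = 11
Step 3: Mean = sum / n = 606 / 11 = 55.0909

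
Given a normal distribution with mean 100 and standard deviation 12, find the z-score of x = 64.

-3

Step 1: Recall the z-score formula: z = (x - mu) / sigma
Step 2: Substitute values: z = (64 - 100) / 12
Step 3: z = -36 / 12 = -3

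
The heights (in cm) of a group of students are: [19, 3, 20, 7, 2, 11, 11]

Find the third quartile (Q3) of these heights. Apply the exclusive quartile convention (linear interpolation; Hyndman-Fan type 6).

19

Step 1: Sort the data: [2, 3, 7, 11, 11, 19, 20]
Step 2: n = 7
Step 3: Using the exclusive quartile method:
  Q1 = 3
  Q2 (median) = 11
  Q3 = 19
  IQR = Q3 - Q1 = 19 - 3 = 16
Step 4: Q3 = 19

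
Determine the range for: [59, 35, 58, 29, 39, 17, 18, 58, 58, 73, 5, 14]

68

Step 1: Identify the maximum value: max = 73
Step 2: Identify the minimum value: min = 5
Step 3: Range = max - min = 73 - 5 = 68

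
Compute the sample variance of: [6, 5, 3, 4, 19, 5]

35.6

Step 1: Compute the mean: (6 + 5 + 3 + 4 + 19 + 5) / 6 = 7
Step 2: Compute squared deviations from the mean:
  (6 - 7)^2 = 1
  (5 - 7)^2 = 4
  (3 - 7)^2 = 16
  (4 - 7)^2 = 9
  (19 - 7)^2 = 144
  (5 - 7)^2 = 4
Step 3: Sum of squared deviations = 178
Step 4: Sample variance = 178 / 5 = 35.6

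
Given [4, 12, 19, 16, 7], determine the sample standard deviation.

6.1887

Step 1: Compute the mean: 11.6
Step 2: Sum of squared deviations from the mean: 153.2
Step 3: Sample variance = 153.2 / 4 = 38.3
Step 4: Standard deviation = sqrt(38.3) = 6.1887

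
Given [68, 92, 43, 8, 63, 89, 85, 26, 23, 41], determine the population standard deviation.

28.3859

Step 1: Compute the mean: 53.8
Step 2: Sum of squared deviations from the mean: 8057.6
Step 3: Population variance = 8057.6 / 10 = 805.76
Step 4: Standard deviation = sqrt(805.76) = 28.3859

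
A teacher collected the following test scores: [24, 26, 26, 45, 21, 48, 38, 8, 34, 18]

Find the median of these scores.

26

Step 1: Sort the data in ascending order: [8, 18, 21, 24, 26, 26, 34, 38, 45, 48]
Step 2: The number of values is n = 10.
Step 3: Since n is even, the median is the average of positions 5 and 6:
  Median = (26 + 26) / 2 = 26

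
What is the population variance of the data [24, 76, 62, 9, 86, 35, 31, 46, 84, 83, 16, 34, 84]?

758.2485

Step 1: Compute the mean: (24 + 76 + 62 + 9 + 86 + 35 + 31 + 46 + 84 + 83 + 16 + 34 + 84) / 13 = 51.5385
Step 2: Compute squared deviations from the mean:
  (24 - 51.5385)^2 = 758.3669
  (76 - 51.5385)^2 = 598.3669
  (62 - 51.5385)^2 = 109.4438
  (9 - 51.5385)^2 = 1809.5207
  (86 - 51.5385)^2 = 1187.5976
  (35 - 51.5385)^2 = 273.5207
  (31 - 51.5385)^2 = 421.8284
  (46 - 51.5385)^2 = 30.6746
  (84 - 51.5385)^2 = 1053.7515
  (83 - 51.5385)^2 = 989.8284
  (16 - 51.5385)^2 = 1262.9822
  (34 - 51.5385)^2 = 307.5976
  (84 - 51.5385)^2 = 1053.7515
Step 3: Sum of squared deviations = 9857.2308
Step 4: Population variance = 9857.2308 / 13 = 758.2485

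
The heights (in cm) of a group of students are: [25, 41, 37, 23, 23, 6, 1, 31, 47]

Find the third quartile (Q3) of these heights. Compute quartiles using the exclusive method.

39

Step 1: Sort the data: [1, 6, 23, 23, 25, 31, 37, 41, 47]
Step 2: n = 9
Step 3: Using the exclusive quartile method:
  Q1 = 14.5
  Q2 (median) = 25
  Q3 = 39
  IQR = Q3 - Q1 = 39 - 14.5 = 24.5
Step 4: Q3 = 39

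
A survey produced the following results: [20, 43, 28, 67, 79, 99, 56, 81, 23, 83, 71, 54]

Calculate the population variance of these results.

611.2222

Step 1: Compute the mean: (20 + 43 + 28 + 67 + 79 + 99 + 56 + 81 + 23 + 83 + 71 + 54) / 12 = 58.6667
Step 2: Compute squared deviations from the mean:
  (20 - 58.6667)^2 = 1495.1111
  (43 - 58.6667)^2 = 245.4444
  (28 - 58.6667)^2 = 940.4444
  (67 - 58.6667)^2 = 69.4444
  (79 - 58.6667)^2 = 413.4444
  (99 - 58.6667)^2 = 1626.7778
  (56 - 58.6667)^2 = 7.1111
  (81 - 58.6667)^2 = 498.7778
  (23 - 58.6667)^2 = 1272.1111
  (83 - 58.6667)^2 = 592.1111
  (71 - 58.6667)^2 = 152.1111
  (54 - 58.6667)^2 = 21.7778
Step 3: Sum of squared deviations = 7334.6667
Step 4: Population variance = 7334.6667 / 12 = 611.2222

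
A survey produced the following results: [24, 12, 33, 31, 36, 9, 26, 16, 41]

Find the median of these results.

26

Step 1: Sort the data in ascending order: [9, 12, 16, 24, 26, 31, 33, 36, 41]
Step 2: The number of values is n = 9.
Step 3: Since n is odd, the median is the middle value at position 5: 26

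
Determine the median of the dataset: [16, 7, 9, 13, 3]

9

Step 1: Sort the data in ascending order: [3, 7, 9, 13, 16]
Step 2: The number of values is n = 5.
Step 3: Since n is odd, the median is the middle value at position 3: 9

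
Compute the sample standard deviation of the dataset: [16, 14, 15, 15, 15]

0.7071

Step 1: Compute the mean: 15
Step 2: Sum of squared deviations from the mean: 2
Step 3: Sample variance = 2 / 4 = 0.5
Step 4: Standard deviation = sqrt(0.5) = 0.7071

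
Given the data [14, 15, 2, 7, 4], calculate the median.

7

Step 1: Sort the data in ascending order: [2, 4, 7, 14, 15]
Step 2: The number of values is n = 5.
Step 3: Since n is odd, the median is the middle value at position 3: 7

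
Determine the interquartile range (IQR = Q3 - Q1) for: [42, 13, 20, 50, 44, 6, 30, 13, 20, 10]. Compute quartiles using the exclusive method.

30.25

Step 1: Sort the data: [6, 10, 13, 13, 20, 20, 30, 42, 44, 50]
Step 2: n = 10
Step 3: Using the exclusive quartile method:
  Q1 = 12.25
  Q2 (median) = 20
  Q3 = 42.5
  IQR = Q3 - Q1 = 42.5 - 12.25 = 30.25
Step 4: IQR = 30.25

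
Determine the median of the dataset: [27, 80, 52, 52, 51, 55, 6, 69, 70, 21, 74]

52

Step 1: Sort the data in ascending order: [6, 21, 27, 51, 52, 52, 55, 69, 70, 74, 80]
Step 2: The number of values is n = 11.
Step 3: Since n is odd, the median is the middle value at position 6: 52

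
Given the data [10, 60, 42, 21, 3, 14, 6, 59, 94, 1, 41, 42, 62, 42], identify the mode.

42

Step 1: Count the frequency of each value:
  1: appears 1 time(s)
  3: appears 1 time(s)
  6: appears 1 time(s)
  10: appears 1 time(s)
  14: appears 1 time(s)
  21: appears 1 time(s)
  41: appears 1 time(s)
  42: appears 3 time(s)
  59: appears 1 time(s)
  60: appears 1 time(s)
  62: appears 1 time(s)
  94: appears 1 time(s)
Step 2: The value 42 appears most frequently (3 times).
Step 3: Mode = 42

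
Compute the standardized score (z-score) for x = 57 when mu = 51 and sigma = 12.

0.5

Step 1: Recall the z-score formula: z = (x - mu) / sigma
Step 2: Substitute values: z = (57 - 51) / 12
Step 3: z = 6 / 12 = 0.5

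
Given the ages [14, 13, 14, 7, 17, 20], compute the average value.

14.1667

Step 1: Sum all values: 14 + 13 + 14 + 7 + 17 + 20 = 85
Step 2: Count the number of values: n = 6
Step 3: Mean = sum / n = 85 / 6 = 14.1667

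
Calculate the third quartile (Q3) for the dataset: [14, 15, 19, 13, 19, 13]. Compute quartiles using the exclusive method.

19

Step 1: Sort the data: [13, 13, 14, 15, 19, 19]
Step 2: n = 6
Step 3: Using the exclusive quartile method:
  Q1 = 13
  Q2 (median) = 14.5
  Q3 = 19
  IQR = Q3 - Q1 = 19 - 13 = 6
Step 4: Q3 = 19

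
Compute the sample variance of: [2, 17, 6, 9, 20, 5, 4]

47.3333

Step 1: Compute the mean: (2 + 17 + 6 + 9 + 20 + 5 + 4) / 7 = 9
Step 2: Compute squared deviations from the mean:
  (2 - 9)^2 = 49
  (17 - 9)^2 = 64
  (6 - 9)^2 = 9
  (9 - 9)^2 = 0
  (20 - 9)^2 = 121
  (5 - 9)^2 = 16
  (4 - 9)^2 = 25
Step 3: Sum of squared deviations = 284
Step 4: Sample variance = 284 / 6 = 47.3333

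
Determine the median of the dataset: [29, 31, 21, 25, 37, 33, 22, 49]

30

Step 1: Sort the data in ascending order: [21, 22, 25, 29, 31, 33, 37, 49]
Step 2: The number of values is n = 8.
Step 3: Since n is even, the median is the average of positions 4 and 5:
  Median = (29 + 31) / 2 = 30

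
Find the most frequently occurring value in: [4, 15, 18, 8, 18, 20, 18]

18

Step 1: Count the frequency of each value:
  4: appears 1 time(s)
  8: appears 1 time(s)
  15: appears 1 time(s)
  18: appears 3 time(s)
  20: appears 1 time(s)
Step 2: The value 18 appears most frequently (3 times).
Step 3: Mode = 18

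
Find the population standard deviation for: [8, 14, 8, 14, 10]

2.7129

Step 1: Compute the mean: 10.8
Step 2: Sum of squared deviations from the mean: 36.8
Step 3: Population variance = 36.8 / 5 = 7.36
Step 4: Standard deviation = sqrt(7.36) = 2.7129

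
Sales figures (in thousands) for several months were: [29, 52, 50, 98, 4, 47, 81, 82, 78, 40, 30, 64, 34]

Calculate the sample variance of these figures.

706.5

Step 1: Compute the mean: (29 + 52 + 50 + 98 + 4 + 47 + 81 + 82 + 78 + 40 + 30 + 64 + 34) / 13 = 53
Step 2: Compute squared deviations from the mean:
  (29 - 53)^2 = 576
  (52 - 53)^2 = 1
  (50 - 53)^2 = 9
  (98 - 53)^2 = 2025
  (4 - 53)^2 = 2401
  (47 - 53)^2 = 36
  (81 - 53)^2 = 784
  (82 - 53)^2 = 841
  (78 - 53)^2 = 625
  (40 - 53)^2 = 169
  (30 - 53)^2 = 529
  (64 - 53)^2 = 121
  (34 - 53)^2 = 361
Step 3: Sum of squared deviations = 8478
Step 4: Sample variance = 8478 / 12 = 706.5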